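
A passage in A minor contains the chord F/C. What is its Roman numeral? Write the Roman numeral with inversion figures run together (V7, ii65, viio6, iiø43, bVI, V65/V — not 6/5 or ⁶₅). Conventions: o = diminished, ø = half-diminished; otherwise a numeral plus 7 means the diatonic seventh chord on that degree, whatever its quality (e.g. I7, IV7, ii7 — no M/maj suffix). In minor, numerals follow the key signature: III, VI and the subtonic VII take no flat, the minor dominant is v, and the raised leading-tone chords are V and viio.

Stacked in thirds the chord is F-A-C: a major triad on F.
F is scale degree 6 in A minor, and a major triad on that degree is written VI.
With C in the bass the chord is in second inversion, so the figured bass is 64.

VI64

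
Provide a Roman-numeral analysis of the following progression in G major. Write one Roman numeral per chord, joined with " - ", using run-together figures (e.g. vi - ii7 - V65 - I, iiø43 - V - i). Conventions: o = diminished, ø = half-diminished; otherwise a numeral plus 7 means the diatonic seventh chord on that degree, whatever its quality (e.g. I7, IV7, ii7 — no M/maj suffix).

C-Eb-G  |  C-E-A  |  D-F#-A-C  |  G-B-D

C-Eb-G: C with this quality isn't in the key; it's iv, borrowed from the parallel minor.
C-E-A: root A is the supertonic; minor triad there is ii6.
D-F#-A-C: root D is the dominant; dominant seventh chord there is V7.
G-B-D has root G, degree 1 in G major, so I.

iv - ii6 - V7 - I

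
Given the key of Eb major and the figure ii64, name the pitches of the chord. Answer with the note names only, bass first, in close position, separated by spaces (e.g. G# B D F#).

The numeral's case and figure indicate a minor triad. In Eb major its root, the supertonic, is F.
That chord is spelled F-Ab-C.
The figured bass 64 indicates second inversion, placing the fifth (C) in the bass: C-F-Ab.

C F Ab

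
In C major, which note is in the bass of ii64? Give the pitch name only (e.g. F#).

ii in C major has root D; the chord is D-F-A.
The figure 64 means second inversion — the fifth is in the bass.

A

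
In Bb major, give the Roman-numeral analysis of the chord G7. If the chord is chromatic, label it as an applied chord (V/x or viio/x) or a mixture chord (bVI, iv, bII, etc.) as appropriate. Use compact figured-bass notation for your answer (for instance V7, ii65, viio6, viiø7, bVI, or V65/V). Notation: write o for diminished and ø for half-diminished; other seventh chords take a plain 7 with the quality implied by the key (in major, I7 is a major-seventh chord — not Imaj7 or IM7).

Stacked in thirds the chord is G-B-D-F: a dominant seventh chord on G.
G is not a diatonic chord root with this quality in Bb major, but it lies a perfect fifth above C (ii), so the chord functions as an applied dominant of ii.

V7/ii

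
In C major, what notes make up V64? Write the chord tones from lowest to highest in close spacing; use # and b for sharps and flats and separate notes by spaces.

In C major, the dominant is G, and the diatonic chord built there is a major triad.
Stacking thirds from G gives G-B-D.
With the 64 figure the chord is in second inversion; from the bass D upward in close position it reads D-G-B.

D G B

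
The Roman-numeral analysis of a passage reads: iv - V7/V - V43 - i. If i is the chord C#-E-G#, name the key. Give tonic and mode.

The anchor chord is a minor triad on C#, labeled i.
If C# is scale degree 1 and the mode makes that degree carry a minor triad, the tonic is C# and the mode is minor.

C# minor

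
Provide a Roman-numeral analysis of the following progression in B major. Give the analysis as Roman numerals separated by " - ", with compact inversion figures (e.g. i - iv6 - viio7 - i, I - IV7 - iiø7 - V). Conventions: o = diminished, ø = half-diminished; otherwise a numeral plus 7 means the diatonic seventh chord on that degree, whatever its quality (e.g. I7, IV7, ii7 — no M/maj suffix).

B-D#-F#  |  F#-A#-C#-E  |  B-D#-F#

I - V7 - I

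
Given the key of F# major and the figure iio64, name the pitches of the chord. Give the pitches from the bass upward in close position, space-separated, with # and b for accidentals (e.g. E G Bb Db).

Scale degree 2 in F# major is G#; here the chord built on it is altered to a diminished triad. iio64 is the diminished supertonic triad, borrowed from the parallel minor.
So the chord is G#-B-D.
With the 64 figure the chord is in second inversion; from the bass D upward in close position it reads D-G#-B.

D G# B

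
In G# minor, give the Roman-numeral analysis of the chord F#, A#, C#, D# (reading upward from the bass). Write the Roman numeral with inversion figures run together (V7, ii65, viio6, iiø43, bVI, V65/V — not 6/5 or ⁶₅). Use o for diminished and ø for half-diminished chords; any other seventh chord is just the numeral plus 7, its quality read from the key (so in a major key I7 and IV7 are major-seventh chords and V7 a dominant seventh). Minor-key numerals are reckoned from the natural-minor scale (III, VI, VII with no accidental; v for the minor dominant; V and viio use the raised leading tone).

The pitches D#-F#-A#-C# form a minor seventh chord rooted on D#.
D# is scale degree 5 in G# minor, and a minor seventh chord on that degree is written v7.
With F# in the bass the chord is in first inversion, so the figured bass is 65.

v65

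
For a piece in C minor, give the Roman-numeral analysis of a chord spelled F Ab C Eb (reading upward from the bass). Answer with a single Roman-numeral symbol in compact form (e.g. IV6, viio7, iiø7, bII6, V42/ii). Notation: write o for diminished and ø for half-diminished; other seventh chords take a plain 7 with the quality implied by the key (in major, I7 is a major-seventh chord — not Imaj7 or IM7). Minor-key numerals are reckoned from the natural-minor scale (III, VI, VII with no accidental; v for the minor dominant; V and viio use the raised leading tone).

The pitches F-Ab-C-Eb form a minor seventh chord rooted on F.
F is scale degree 4 in C minor, and a minor seventh chord on that degree is written iv7.

iv7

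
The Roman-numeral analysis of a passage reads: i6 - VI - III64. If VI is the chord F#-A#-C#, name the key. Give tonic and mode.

A# minor

VI is given as F#-A#-C# — a major triad with root F#.
If F# is scale degree 6 and the mode makes that degree carry a major triad, the tonic is A# and the mode is minor.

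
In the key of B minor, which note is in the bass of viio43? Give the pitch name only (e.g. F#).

E

viio in B minor has root A#; the chord is A#-C#-E-G.
The figure 43 means second inversion — the fifth is in the bass.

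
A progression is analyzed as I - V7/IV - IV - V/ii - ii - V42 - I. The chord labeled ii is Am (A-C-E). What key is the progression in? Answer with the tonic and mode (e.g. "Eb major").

The chord Am is a minor triad rooted on A; its label is ii.
If A is scale degree 2 and the mode makes that degree carry a minor triad, the tonic is G and the mode is major.

G major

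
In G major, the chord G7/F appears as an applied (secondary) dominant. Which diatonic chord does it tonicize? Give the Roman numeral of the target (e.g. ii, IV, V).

The chord is a dominant seventh chord on G.
A dominant resolves down a perfect fifth: G → C. In G major, C is scale degree 4, i.e. IV.

IV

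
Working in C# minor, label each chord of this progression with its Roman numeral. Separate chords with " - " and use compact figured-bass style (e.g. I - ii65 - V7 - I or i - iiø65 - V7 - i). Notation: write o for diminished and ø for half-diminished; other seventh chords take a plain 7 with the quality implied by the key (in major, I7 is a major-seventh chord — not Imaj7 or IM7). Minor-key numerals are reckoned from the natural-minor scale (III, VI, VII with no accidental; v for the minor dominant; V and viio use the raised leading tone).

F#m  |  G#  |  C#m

F#m has root F#, degree 4 in C# minor, so iv.
G#: major triad on G# = scale degree 5 → V.
C#m: root C# is the tonic; minor triad there is i.

iv - V - i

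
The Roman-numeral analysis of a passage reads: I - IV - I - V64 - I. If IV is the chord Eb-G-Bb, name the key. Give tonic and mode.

Bb major

The anchor chord is a major triad on Eb, labeled IV.
If Eb is scale degree 4 and the mode makes that degree carry a major triad, the tonic is Bb and the mode is major.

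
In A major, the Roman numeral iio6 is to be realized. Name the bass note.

iio in A major has root B; the chord is B-D-F.
The figure 6 means first inversion — the third is in the bass.

D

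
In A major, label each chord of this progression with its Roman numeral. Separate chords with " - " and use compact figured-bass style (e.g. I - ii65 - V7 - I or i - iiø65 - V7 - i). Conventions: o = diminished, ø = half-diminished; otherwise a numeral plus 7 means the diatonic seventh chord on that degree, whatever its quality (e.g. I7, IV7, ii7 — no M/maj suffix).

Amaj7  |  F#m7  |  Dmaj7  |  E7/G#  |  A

I7 - vi7 - IV7 - V65 - I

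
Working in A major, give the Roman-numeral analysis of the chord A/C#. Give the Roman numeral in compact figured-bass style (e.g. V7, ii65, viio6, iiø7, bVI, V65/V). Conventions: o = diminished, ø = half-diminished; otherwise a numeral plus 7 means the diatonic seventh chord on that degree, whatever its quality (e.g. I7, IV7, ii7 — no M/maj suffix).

I6

Stacked in thirds the chord is A-C#-E: a major triad on A.
In A major, A is the tonic; the diatonic major triad there is I.
With C# in the bass the chord is in first inversion, so the figured bass is 6.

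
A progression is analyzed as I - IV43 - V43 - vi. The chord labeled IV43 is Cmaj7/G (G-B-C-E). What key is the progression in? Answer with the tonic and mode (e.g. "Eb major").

G major

The anchor chord is a major seventh chord on C, labeled IV43.
Counting down 3 scale steps from C places the tonic on G; a major seventh chord on degree 4 is diatonic only in major.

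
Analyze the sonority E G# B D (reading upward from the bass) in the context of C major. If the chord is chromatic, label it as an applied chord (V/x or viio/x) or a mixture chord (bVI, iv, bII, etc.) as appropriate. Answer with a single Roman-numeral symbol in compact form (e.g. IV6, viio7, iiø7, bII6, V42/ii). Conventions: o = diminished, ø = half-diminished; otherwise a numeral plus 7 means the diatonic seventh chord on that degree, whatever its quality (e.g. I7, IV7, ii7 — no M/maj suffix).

The pitches E-G#-B-D form a dominant seventh chord rooted on E.
E is not a diatonic chord root with this quality in C major, but it lies a perfect fifth above A (vi), so the chord functions as an applied dominant of vi.

V7/vi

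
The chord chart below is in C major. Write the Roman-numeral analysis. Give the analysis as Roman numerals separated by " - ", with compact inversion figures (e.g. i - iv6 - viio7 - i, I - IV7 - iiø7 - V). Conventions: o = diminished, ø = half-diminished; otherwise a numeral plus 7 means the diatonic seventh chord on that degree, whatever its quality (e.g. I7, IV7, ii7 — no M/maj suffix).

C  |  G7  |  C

C has root C, degree 1 in C major, so I.
G7: dominant seventh chord on G = scale degree 5 → V7.
C: major triad on C = scale degree 1 → I.

I - V7 - I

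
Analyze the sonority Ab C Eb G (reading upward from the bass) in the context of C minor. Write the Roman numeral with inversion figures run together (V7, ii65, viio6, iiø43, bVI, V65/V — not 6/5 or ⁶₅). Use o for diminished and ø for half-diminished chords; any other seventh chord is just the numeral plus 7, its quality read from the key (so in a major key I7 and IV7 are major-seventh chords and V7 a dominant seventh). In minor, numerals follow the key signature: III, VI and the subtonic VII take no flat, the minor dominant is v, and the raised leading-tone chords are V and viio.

Stacked in thirds the chord is Ab-C-Eb-G: a major seventh chord on Ab.
In C minor, Ab is the submediant; the diatonic major seventh chord there is VI7.

VI7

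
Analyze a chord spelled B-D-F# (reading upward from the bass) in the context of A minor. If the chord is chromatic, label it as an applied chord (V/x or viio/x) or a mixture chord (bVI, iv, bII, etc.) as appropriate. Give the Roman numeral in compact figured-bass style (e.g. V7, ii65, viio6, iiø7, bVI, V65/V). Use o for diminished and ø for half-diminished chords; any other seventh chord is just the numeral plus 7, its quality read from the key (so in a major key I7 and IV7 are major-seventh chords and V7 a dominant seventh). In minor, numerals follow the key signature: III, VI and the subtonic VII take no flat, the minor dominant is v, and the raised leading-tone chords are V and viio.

ii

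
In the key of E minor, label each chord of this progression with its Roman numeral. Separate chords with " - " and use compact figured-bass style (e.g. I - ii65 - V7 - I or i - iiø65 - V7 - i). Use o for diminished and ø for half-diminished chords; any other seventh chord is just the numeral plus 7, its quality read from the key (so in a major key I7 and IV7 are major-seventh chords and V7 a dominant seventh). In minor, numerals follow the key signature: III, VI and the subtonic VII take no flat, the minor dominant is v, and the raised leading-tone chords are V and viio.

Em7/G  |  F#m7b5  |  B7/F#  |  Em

i65 - iiø7 - V43 - i

Em7/G: root E is the tonic; minor seventh chord there is i65.
F#m7b5: root F# is the supertonic; half-diminished seventh chord there is iiø7.
B7/F#: root B is the dominant; dominant seventh chord there is V43.
Em: root E is the tonic; minor triad there is i.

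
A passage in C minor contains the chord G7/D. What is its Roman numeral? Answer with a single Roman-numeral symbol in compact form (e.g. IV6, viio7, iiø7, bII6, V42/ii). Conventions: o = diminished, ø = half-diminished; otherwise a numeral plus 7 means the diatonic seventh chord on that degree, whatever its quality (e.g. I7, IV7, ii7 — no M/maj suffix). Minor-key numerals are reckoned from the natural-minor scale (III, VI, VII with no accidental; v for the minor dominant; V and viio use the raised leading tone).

Stacked in thirds the chord is G-B-D-F: a dominant seventh chord on G.
G is scale degree 5 in C minor, and a dominant seventh chord on that degree is written V7.
With D in the bass the chord is in second inversion, so the figured bass is 43.

V43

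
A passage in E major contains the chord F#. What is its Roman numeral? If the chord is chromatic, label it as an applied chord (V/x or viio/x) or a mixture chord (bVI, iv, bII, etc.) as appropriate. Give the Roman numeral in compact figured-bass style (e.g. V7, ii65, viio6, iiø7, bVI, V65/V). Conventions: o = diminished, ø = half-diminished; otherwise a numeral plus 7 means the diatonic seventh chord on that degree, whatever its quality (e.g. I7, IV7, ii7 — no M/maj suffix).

V/V

Stacked in thirds the chord is F#-A#-C#: a major triad on F#.
F# is not a diatonic chord root with this quality in E major, but it lies a perfect fifth above B (V), so the chord functions as an applied dominant of V.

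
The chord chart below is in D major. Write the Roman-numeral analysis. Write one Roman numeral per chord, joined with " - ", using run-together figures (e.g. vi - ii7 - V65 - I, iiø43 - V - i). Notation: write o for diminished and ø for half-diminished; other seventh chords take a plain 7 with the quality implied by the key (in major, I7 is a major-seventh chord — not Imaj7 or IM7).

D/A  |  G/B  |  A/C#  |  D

I64 - IV6 - V6 - I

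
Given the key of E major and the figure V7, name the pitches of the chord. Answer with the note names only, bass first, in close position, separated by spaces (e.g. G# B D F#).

B D# F# A

The numeral's case and figure indicate a dominant seventh chord. In E major its root, scale degree 5, is B.
Stacking thirds from B gives B-D#-F#-A.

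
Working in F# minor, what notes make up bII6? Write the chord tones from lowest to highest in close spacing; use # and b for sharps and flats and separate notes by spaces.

Scale degree 2 in F# minor is G#; lowering it a half step gives G. bII6 is the Neapolitan sixth — a major triad on the lowered second degree, here in its customary first inversion.
So the chord is G-B-D, a major triad.
With the 6 figure the chord is in first inversion; from the bass B upward in close position it reads B-D-G.

B D G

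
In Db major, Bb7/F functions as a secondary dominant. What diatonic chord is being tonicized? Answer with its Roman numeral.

ii

The chord is a dominant seventh chord on Bb.
A dominant resolves down a perfect fifth: Bb → Eb. In Db major, Eb is scale degree 2, i.e. ii.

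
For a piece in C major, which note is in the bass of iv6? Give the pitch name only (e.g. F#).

Ab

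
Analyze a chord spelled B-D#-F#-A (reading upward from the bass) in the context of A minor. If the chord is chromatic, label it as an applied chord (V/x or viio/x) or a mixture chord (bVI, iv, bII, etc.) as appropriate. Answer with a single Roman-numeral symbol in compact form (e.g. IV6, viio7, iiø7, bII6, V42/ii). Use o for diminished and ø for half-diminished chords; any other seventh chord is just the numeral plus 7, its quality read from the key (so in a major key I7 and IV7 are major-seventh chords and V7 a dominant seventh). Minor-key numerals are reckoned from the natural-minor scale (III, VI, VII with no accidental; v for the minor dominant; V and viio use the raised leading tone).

The pitches B-D#-F#-A form a dominant seventh chord rooted on B.
B is not a diatonic chord root with this quality in A minor, but it lies a perfect fifth above E (V), so the chord functions as an applied dominant of V.

V7/V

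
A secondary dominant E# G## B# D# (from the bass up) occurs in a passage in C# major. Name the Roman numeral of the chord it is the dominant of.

vi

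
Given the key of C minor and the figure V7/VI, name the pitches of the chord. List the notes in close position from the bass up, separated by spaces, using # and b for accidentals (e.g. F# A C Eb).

Eb G Bb Db

V7/VI is a secondary dominant — the dominant seventh of VI. VI in C minor is Ab, so the applied chord's root is Eb, a perfect fifth above.
Building a dominant seventh chord on Eb gives Eb-G-Bb-Db.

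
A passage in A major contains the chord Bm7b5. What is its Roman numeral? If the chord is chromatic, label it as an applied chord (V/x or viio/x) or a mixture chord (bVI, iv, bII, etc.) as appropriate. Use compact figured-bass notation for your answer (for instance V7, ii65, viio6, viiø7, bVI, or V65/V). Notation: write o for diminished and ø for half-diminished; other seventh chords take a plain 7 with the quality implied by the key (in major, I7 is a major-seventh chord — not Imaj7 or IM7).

iiø7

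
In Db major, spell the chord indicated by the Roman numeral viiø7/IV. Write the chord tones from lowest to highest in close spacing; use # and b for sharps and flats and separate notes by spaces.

The slash marks an applied leading-tone chord: viio of IV. In Db major, IV is Gb, so the leading tone to it is F, a half step below.
Building a half-diminished seventh chord on F gives F-Ab-Cb-Eb.

F Ab Cb Eb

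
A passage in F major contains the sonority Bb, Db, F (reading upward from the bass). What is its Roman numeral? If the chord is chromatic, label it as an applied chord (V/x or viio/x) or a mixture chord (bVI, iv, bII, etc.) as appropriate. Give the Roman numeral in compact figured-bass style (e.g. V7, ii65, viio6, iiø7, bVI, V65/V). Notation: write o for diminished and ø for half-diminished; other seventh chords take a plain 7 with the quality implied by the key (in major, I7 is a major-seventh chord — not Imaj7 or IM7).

iv

The pitches Bb-Db-F form a minor triad rooted on Bb.
Bb is the fourth degree of F major. This is the minor subdominant, borrowed from the parallel minor.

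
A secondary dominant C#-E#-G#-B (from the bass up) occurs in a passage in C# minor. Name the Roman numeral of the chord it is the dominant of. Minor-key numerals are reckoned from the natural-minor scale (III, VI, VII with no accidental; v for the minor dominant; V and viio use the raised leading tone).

iv

The chord is a dominant seventh chord on C#.
A dominant resolves down a perfect fifth: C# → F#. In C# minor, F# is scale degree 4, i.e. iv.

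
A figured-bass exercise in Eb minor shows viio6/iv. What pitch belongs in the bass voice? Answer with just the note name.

Bb

The applied chord viio6/iv is rooted on G: G-Bb-Db.
The figure 6 means first inversion — the third is in the bass.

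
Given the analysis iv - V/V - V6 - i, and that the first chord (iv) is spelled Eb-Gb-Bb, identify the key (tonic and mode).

Bb minor

The anchor chord is a minor triad on Eb, labeled iv.
Counting down 3 scale steps from Eb places the tonic on Bb; a minor triad on degree 4 is diatonic only in minor.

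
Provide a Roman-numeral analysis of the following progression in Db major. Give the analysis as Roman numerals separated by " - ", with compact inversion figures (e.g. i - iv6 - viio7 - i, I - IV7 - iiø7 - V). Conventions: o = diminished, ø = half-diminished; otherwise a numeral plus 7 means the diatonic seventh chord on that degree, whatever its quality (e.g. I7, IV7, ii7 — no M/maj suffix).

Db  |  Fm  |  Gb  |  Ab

I - iii - IV - V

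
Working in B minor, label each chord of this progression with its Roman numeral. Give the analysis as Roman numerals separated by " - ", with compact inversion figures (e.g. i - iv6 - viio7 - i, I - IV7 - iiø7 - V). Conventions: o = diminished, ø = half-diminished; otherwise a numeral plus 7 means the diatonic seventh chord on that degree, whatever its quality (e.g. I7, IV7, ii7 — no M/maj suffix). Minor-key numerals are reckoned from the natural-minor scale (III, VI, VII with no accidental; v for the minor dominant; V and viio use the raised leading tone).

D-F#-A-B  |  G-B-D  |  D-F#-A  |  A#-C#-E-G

i65 - VI - III - viio7

D-F#-A-B has root B, degree 1 in B minor, so i65.
G-B-D: major triad on G = scale degree 6 → VI.
D-F#-A: root D is the mediant; major triad there is III.
A#-C#-E-G has root A#, degree 7 in B minor, so viio7.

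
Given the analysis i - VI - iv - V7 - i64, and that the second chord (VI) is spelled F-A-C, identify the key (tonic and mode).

A minor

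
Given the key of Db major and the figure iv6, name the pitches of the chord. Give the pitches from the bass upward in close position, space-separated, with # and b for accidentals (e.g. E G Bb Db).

Bbb Db Gb

iv6 is the minor subdominant, borrowed from the parallel minor. In Db major that root is Gb.
So the chord is Gb-Bbb-Db.
With the 6 figure the chord is in first inversion; from the bass Bbb upward in close position it reads Bbb-Db-Gb.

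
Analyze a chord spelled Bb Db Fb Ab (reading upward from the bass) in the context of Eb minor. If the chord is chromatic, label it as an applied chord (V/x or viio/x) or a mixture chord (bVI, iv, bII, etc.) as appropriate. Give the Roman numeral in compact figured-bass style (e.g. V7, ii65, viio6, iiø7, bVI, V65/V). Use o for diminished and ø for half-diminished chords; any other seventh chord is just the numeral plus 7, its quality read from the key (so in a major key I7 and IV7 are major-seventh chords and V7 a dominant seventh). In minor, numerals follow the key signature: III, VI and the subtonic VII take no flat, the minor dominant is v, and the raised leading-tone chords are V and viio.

viiø7/VI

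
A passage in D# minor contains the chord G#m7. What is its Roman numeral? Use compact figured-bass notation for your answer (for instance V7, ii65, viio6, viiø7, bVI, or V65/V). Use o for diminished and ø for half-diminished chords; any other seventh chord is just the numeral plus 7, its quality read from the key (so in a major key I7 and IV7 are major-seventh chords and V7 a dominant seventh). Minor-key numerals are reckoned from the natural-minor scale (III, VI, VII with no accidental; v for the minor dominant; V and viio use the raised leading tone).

iv7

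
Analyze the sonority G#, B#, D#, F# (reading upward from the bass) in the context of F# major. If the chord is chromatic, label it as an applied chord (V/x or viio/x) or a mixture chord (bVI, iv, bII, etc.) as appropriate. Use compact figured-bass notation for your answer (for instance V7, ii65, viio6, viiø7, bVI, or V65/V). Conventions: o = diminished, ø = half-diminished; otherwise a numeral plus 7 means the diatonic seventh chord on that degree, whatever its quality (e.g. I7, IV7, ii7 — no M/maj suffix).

V7/V

The pitches G#-B#-D#-F# form a dominant seventh chord rooted on G#.
G# is not a diatonic chord root with this quality in F# major, but it lies a perfect fifth above C# (V), so the chord functions as an applied dominant of V.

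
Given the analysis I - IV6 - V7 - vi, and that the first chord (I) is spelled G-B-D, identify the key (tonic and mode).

G major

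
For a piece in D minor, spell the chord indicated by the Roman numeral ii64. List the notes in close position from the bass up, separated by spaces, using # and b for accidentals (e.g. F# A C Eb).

B E G

ii64 is the minor supertonic, borrowed from the parallel major (the Dorian ii). In D minor that root is E.
So the chord is E-G-B, a minor triad.
With the 64 figure the chord is in second inversion; from the bass B upward in close position it reads B-E-G.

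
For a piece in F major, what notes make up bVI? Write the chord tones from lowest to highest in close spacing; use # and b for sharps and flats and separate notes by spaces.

Scale degree 6 in F major is D; lowering it a half step gives Db. bVI is a major triad on the lowered sixth degree, borrowed from the parallel minor.
So the chord is Db-F-Ab.

Db F Ab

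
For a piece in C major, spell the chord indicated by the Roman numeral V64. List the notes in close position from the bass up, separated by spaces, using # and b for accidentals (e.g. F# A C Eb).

D G B

In C major, the fifth degree is G, and the diatonic chord built there is a major triad.
Stacking thirds from G gives G-B-D.
The figured bass 64 indicates second inversion, placing the fifth (D) in the bass: D-G-B.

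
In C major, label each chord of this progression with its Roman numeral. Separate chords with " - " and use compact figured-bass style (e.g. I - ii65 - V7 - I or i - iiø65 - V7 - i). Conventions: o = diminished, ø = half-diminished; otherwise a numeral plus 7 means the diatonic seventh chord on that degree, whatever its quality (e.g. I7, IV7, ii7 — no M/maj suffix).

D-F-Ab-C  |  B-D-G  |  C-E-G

D-F-Ab-C: D with this quality isn't in the key; it's iiø7, borrowed from the parallel minor.
B-D-G has root G, degree 5 in C major, so V6.
C-E-G: major triad on C = scale degree 1 → I.

iiø7 - V6 - I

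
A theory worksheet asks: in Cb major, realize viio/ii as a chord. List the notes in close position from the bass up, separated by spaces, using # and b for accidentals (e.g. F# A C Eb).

The slash marks an applied leading-tone chord: viio of ii. In Cb major, ii is Db, so the leading tone to it is C, a half step below.
Building a diminished triad on C gives C-Eb-Gb.

C Eb Gb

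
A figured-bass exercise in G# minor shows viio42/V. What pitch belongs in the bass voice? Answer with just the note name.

B

The applied chord viio42/V is rooted on C##: C##-E#-G#-B.
The figure 42 means third inversion — the seventh is in the bass.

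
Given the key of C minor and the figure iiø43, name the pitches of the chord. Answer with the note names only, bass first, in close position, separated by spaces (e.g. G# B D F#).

In C minor, scale degree 2 is D, and the diatonic chord built there is a half-diminished seventh chord.
Stacking thirds from D gives D-F-Ab-C.
The figured bass 43 indicates second inversion, placing the fifth (Ab) in the bass: Ab-C-D-F.

Ab C D F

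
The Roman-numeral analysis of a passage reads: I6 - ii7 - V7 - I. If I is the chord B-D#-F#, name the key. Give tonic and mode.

The chord B is a major triad rooted on B; its label is I.
If B is scale degree 1 and the mode makes that degree carry a major triad, the tonic is B and the mode is major.

B major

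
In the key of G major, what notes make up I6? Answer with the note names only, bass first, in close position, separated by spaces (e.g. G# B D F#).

B D G

In G major, the tonic is G, and the diatonic chord built there is a major triad.
Stacking thirds from G gives G-B-D.
The figured bass 6 indicates first inversion, placing the third (B) in the bass: B-D-G.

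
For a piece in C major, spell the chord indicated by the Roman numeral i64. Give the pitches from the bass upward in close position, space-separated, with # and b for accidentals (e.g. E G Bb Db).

G C Eb

Scale degree 1 in C major is C; here the chord built on it is altered to a minor triad. i64 is the minor tonic, borrowed from the parallel minor.
So the chord is C-Eb-G, a minor triad.
The figured bass 64 indicates second inversion, placing the fifth (G) in the bass: G-C-Eb.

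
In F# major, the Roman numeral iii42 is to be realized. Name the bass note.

G#

iii in F# major has root A#; the chord is A#-C#-E#-G#.
The figure 42 means third inversion — the seventh is in the bass.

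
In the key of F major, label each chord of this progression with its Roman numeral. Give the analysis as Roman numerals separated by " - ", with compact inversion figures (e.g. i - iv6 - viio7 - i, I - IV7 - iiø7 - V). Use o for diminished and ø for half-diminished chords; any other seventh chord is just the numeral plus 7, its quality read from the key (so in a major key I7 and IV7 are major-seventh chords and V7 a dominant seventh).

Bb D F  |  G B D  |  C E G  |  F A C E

Bb-D-F has root Bb, degree 4 in F major, so IV.
G-B-D: chromatic; G is V of V, so V/V.
C-E-G: root C is the dominant; major triad there is V.
F-A-C-E has root F, degree 1 in F major, so I7.

IV - V/V - V - I7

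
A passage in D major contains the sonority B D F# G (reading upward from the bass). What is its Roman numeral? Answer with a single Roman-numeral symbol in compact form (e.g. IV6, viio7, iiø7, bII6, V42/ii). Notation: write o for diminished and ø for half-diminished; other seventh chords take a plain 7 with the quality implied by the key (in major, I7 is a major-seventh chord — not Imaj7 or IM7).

IV65

The pitches G-B-D-F# form a major seventh chord rooted on G.
G is scale degree 4 in D major, and a major seventh chord on that degree is written IV7.
With B in the bass the chord is in first inversion, so the figured bass is 65.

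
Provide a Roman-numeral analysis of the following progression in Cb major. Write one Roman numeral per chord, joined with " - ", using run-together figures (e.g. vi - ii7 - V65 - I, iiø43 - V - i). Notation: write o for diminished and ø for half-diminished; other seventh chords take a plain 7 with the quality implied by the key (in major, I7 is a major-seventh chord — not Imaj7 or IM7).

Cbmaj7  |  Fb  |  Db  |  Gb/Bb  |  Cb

I7 - IV - V/V - V6 - I

Cbmaj7: major seventh chord on Cb = scale degree 1 → I7.
Fb: major triad on Fb = scale degree 4 → IV.
Db: a major triad on Db, the applied dominant of V → V/V.
Gb/Bb: root Gb is the dominant; major triad there is V6.
Cb has root Cb, degree 1 in Cb major, so I.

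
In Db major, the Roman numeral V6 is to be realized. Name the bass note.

C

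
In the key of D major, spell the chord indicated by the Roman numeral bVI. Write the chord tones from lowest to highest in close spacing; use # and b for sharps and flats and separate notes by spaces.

Bb D F

Scale degree 6 in D major is B; lowering it a half step gives Bb. bVI is a major triad on the lowered sixth degree, borrowed from the parallel minor.
So the chord is Bb-D-F.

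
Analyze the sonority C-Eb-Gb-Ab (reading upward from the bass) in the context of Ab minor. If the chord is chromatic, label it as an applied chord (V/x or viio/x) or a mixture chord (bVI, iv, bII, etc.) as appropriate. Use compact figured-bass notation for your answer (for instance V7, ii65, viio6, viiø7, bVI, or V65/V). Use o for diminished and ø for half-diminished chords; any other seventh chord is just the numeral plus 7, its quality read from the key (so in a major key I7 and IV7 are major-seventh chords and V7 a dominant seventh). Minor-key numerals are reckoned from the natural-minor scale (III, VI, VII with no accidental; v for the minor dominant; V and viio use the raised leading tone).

V65/iv

Stacked in thirds the chord is Ab-C-Eb-Gb: a dominant seventh chord on Ab.
Ab is not a diatonic chord root with this quality in Ab minor, but it lies a perfect fifth above Db (iv), so the chord functions as an applied dominant of iv.
With C in the bass the chord is in first inversion, so the figured bass is 65.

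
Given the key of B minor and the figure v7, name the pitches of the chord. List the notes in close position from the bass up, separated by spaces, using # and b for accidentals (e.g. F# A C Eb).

In B minor, the dominant is F#, and the diatonic chord built there is a minor seventh chord.
Stacking thirds from F# gives F#-A-C#-E.

F# A C# E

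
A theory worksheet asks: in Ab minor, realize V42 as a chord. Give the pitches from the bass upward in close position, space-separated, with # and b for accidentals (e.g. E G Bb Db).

Db Eb G Bb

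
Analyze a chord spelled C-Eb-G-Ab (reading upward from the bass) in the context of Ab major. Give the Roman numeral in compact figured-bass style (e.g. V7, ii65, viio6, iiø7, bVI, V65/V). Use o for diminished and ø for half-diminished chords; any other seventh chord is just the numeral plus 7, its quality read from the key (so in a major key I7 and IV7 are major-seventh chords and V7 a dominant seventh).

I65

The pitches Ab-C-Eb-G form a major seventh chord rooted on Ab.
Ab is scale degree 1 in Ab major, and a major seventh chord on that degree is written I7.
With C in the bass the chord is in first inversion, so the figured bass is 65.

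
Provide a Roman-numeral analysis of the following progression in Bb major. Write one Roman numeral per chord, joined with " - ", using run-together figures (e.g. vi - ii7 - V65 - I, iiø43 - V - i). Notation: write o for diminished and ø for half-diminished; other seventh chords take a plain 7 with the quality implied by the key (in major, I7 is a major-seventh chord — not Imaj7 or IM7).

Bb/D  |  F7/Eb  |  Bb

I6 - V42 - I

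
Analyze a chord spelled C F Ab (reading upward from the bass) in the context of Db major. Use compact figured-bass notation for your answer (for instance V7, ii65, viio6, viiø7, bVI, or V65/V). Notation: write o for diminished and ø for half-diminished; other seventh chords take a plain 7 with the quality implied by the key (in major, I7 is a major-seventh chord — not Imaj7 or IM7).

iii64

The pitches F-Ab-C form a minor triad rooted on F.
In Db major, F is the mediant; the diatonic minor triad there is iii.
With C in the bass the chord is in second inversion, so the figured bass is 64.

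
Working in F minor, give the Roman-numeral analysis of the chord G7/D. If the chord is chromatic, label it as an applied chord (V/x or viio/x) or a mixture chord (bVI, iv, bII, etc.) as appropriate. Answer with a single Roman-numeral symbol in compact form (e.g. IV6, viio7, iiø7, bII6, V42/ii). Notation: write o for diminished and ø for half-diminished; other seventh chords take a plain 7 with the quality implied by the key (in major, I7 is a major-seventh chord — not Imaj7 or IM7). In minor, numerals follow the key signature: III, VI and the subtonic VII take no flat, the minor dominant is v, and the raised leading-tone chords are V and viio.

V43/V

Stacked in thirds the chord is G-B-D-F: a dominant seventh chord on G.
G is not a diatonic chord root with this quality in F minor, but it lies a perfect fifth above C (V), so the chord functions as an applied dominant of V.
With D in the bass the chord is in second inversion, so the figured bass is 43.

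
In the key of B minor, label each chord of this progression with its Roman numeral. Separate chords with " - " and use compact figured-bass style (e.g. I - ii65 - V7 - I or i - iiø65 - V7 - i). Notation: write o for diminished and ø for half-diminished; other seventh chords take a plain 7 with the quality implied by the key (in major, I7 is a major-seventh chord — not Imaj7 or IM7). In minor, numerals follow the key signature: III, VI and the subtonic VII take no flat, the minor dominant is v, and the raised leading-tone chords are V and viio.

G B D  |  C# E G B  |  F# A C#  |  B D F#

G-B-D has root G, degree 6 in B minor, so VI.
C#-E-G-B: half-diminished seventh chord on C# = scale degree 2 → iiø7.
F#-A-C# has root F#, degree 5 in B minor, so v.
B-D-F# has root B, degree 1 in B minor, so i.

VI - iiø7 - v - i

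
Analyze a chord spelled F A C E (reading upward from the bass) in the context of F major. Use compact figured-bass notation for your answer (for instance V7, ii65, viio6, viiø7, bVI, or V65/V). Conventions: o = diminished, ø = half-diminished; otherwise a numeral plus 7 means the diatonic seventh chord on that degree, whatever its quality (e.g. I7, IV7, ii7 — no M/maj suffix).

Stacked in thirds the chord is F-A-C-E: a major seventh chord on F.
F is scale degree 1 in F major, and a major seventh chord on that degree is written I7.

I7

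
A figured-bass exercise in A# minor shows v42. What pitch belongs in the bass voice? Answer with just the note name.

D#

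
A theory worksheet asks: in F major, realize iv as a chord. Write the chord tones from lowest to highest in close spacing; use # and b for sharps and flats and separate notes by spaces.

Scale degree 4 in F major is Bb; here the chord built on it is altered to a minor triad. iv is the minor subdominant, borrowed from the parallel minor.
So the chord is Bb-Db-F.

Bb Db F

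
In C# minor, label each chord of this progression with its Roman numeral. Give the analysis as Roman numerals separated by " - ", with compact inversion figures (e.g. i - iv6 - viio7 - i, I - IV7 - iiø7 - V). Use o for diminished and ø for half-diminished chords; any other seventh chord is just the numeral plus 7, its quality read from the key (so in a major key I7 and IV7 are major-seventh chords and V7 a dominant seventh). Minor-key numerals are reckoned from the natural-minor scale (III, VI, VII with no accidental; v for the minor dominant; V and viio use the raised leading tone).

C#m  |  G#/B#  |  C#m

i - V6 - i

C#m has root C#, degree 1 in C# minor, so i.
G#/B# has root G#, degree 5 in C# minor, so V6.
C#m: minor triad on C# = scale degree 1 → i.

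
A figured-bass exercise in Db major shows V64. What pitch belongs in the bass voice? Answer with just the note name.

Eb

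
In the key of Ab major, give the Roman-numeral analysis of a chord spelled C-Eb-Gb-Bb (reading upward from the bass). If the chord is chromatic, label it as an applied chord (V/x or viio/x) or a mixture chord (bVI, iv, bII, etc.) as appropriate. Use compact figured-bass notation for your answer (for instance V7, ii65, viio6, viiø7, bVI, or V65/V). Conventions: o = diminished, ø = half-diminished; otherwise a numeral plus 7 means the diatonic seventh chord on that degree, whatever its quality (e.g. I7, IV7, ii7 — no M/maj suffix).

viiø7/IV

The pitches C-Eb-Gb-Bb form a half-diminished seventh chord rooted on C.
C sits a half step below Db (IV in Ab major); a diminished chord there is the applied leading-tone chord of IV.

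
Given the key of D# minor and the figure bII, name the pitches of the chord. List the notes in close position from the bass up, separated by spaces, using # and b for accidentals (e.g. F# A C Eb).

E G# B

bII is the Neapolitan chord — a major triad on the lowered second degree. In D# minor that root is E.
So the chord is E-G#-B, a major triad.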